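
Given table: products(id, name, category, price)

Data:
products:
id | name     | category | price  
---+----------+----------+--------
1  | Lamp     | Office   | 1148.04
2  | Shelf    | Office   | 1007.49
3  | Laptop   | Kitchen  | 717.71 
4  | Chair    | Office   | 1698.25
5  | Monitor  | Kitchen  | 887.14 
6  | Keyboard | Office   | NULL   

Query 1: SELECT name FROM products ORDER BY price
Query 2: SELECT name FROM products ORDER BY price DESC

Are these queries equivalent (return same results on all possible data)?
No, not equivalent

Query 1 returns: [('Keyboard',), ('Laptop',), ('Monitor',), ('Shelf',), ('Lamp',), ('Chair',)]
Query 2 returns: [('Chair',), ('Lamp',), ('Shelf',), ('Monitor',), ('Laptop',), ('Keyboard',)]

Reason: ASC vs DESC gives opposite ordering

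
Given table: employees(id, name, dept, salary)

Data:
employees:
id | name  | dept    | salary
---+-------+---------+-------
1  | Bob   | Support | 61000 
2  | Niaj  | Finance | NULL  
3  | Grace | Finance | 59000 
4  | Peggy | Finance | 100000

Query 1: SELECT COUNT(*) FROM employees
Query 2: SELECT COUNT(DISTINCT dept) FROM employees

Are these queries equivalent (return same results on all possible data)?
No, not equivalent

Query 1 returns: [(4,)]
Query 2 returns: [(2,)]

Reason: COUNT(*) counts rows, COUNT(DISTINCT dept) counts unique depts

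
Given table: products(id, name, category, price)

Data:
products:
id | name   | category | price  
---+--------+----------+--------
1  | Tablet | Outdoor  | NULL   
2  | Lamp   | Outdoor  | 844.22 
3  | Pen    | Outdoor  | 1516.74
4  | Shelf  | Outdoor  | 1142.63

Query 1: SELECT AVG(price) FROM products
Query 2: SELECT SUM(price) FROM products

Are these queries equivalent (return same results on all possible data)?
No, not equivalent

Query 1 returns: [(1167.8633333333335,)]
Query 2 returns: [(3503.59,)]

Reason: AVG vs SUM give different aggregate values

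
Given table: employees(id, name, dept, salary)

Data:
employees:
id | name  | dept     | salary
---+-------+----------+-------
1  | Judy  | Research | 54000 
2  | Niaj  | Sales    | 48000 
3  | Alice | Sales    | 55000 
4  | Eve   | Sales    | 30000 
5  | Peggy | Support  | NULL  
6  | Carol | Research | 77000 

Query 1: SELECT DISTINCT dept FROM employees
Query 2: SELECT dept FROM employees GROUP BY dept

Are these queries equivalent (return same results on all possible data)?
Yes, equivalent

Both queries return: [('Research',), ('Sales',), ('Support',)]

Reason: Both get unique depts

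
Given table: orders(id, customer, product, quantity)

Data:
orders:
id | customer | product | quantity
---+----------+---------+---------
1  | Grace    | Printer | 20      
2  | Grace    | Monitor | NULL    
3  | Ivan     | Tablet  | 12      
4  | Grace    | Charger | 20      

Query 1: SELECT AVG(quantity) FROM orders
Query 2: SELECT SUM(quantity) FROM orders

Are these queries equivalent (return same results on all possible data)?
No, not equivalent

Query 1 returns: [(17.333333333333332,)]
Query 2 returns: [(52,)]

Reason: AVG vs SUM give different aggregate values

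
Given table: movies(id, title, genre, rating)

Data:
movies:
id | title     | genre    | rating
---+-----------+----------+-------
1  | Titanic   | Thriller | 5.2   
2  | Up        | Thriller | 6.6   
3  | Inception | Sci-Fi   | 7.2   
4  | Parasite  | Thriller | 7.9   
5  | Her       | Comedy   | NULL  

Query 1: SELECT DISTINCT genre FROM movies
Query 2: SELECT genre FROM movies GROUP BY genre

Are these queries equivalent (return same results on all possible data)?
Yes, equivalent

Both queries return: [('Comedy',), ('Sci-Fi',), ('Thriller',)]

Reason: Both get unique genres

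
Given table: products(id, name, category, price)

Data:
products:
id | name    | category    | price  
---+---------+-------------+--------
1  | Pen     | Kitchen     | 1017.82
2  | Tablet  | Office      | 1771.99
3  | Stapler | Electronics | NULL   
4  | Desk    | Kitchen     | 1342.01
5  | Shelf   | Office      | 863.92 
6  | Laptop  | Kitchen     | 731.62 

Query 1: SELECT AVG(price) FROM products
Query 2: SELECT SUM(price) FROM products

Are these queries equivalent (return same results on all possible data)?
No, not equivalent

Query 1 returns: [(1145.472,)]
Query 2 returns: [(5727.36,)]

Reason: AVG vs SUM give different aggregate values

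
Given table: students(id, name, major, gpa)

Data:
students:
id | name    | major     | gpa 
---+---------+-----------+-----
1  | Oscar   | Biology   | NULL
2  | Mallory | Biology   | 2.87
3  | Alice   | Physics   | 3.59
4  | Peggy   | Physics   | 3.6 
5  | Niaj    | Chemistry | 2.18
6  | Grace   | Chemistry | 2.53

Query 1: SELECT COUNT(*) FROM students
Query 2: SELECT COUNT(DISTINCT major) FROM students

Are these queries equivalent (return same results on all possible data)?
No, not equivalent

Query 1 returns: [(6,)]
Query 2 returns: [(3,)]

Reason: COUNT(*) counts rows, COUNT(DISTINCT major) counts unique majors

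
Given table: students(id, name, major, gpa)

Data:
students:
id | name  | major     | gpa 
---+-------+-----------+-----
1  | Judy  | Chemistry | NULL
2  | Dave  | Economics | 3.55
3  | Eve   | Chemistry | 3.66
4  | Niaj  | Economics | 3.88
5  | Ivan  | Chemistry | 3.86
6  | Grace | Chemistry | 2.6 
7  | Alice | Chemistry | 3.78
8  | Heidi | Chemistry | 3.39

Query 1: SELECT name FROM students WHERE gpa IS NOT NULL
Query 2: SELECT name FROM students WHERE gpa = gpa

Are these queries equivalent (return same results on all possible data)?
Yes, equivalent

Both queries return: [('Alice',), ('Dave',), ('Eve',), ('Grace',), ('Heidi',), ('Ivan',), ('Niaj',)]

Reason: IS NOT NULL vs self-equality (both exclude NULLs)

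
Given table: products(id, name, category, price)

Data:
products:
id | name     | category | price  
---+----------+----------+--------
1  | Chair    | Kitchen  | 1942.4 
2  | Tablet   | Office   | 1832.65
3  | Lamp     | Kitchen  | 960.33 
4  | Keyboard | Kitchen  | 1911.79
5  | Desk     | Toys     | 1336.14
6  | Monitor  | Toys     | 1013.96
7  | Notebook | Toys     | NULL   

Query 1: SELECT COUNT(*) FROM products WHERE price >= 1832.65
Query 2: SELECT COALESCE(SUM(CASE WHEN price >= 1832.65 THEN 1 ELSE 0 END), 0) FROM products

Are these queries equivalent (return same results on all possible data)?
Yes, equivalent

Both queries return: [(3,)]

Reason: COUNT with WHERE vs conditional SUM (COALESCE handles empty-table NULL)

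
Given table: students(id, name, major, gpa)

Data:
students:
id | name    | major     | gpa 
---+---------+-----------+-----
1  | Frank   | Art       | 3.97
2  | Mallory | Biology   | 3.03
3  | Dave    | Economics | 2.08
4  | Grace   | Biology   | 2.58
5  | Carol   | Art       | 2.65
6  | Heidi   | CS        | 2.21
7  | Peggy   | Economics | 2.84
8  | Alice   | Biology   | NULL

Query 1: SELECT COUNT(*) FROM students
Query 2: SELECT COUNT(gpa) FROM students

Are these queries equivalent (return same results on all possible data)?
No, not equivalent

Query 1 returns: [(8,)]
Query 2 returns: [(7,)]

Reason: COUNT(*) includes NULLs, COUNT(column) excludes them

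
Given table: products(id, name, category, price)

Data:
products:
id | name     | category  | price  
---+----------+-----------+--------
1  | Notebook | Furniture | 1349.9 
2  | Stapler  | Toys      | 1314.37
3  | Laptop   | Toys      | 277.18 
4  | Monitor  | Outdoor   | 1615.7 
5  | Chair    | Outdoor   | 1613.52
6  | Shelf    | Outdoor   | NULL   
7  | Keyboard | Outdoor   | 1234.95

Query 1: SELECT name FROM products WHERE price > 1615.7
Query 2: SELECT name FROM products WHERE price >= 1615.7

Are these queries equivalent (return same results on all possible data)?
No, not equivalent

Query 1 returns: []
Query 2 returns: [('Monitor',)]

Reason: > vs >= gives different results when price = 1615.7 exists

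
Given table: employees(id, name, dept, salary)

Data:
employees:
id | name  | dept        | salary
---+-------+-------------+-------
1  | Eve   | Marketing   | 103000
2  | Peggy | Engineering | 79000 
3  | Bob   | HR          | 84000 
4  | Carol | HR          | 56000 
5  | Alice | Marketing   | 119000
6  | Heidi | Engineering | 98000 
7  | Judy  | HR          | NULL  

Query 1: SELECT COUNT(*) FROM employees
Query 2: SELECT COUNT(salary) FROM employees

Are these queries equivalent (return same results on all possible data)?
No, not equivalent

Query 1 returns: [(7,)]
Query 2 returns: [(6,)]

Reason: COUNT(*) includes NULLs, COUNT(column) excludes them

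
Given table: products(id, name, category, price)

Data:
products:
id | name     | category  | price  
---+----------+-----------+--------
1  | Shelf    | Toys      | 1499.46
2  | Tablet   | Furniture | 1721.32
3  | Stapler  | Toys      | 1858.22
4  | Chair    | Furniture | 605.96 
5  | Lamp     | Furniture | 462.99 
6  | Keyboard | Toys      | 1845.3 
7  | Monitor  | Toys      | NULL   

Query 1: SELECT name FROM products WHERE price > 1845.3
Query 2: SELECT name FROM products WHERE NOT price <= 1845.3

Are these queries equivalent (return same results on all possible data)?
Yes, equivalent

Both queries return: [('Stapler',)]

Reason: Both filter price > 1845.3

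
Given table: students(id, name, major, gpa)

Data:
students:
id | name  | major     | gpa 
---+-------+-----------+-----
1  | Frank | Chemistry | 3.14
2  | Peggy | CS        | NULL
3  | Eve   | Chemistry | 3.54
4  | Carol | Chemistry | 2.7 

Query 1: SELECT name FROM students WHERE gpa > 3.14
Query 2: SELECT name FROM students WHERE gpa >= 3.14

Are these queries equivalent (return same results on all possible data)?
No, not equivalent

Query 1 returns: [('Eve',)]
Query 2 returns: [('Frank',), ('Eve',)]

Reason: > vs >= gives different results when gpa = 3.14 exists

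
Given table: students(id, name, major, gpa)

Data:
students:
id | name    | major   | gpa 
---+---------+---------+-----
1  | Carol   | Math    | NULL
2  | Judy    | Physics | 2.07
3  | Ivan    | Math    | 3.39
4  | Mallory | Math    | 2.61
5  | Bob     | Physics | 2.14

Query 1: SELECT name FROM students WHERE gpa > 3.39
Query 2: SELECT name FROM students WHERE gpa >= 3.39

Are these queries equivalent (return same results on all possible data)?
No, not equivalent

Query 1 returns: []
Query 2 returns: [('Ivan',)]

Reason: > vs >= gives different results when gpa = 3.39 exists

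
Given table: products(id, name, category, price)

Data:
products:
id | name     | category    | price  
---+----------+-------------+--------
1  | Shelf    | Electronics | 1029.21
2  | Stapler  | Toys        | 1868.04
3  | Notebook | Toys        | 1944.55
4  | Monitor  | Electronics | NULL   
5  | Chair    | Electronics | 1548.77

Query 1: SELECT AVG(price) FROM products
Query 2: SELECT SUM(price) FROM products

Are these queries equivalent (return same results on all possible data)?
No, not equivalent

Query 1 returns: [(1597.6425,)]
Query 2 returns: [(6390.57,)]

Reason: AVG vs SUM give different aggregate values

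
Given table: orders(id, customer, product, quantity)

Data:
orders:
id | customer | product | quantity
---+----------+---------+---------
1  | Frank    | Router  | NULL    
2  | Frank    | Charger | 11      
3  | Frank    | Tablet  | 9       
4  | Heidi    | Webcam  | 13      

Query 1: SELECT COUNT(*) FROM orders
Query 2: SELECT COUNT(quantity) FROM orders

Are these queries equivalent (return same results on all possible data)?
No, not equivalent

Query 1 returns: [(4,)]
Query 2 returns: [(3,)]

Reason: COUNT(*) includes NULLs, COUNT(column) excludes them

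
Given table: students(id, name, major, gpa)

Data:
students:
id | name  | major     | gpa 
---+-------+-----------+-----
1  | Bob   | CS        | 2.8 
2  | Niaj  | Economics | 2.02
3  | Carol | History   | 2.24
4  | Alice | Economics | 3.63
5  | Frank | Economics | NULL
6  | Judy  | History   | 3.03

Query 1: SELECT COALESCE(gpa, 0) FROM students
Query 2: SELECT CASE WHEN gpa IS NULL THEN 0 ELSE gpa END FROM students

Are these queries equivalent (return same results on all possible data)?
Yes, equivalent

Both queries return: [(0,), (2.02,), (2.24,), (2.8,), (3.03,), (3.63,)]

Reason: COALESCE vs CASE for NULL handling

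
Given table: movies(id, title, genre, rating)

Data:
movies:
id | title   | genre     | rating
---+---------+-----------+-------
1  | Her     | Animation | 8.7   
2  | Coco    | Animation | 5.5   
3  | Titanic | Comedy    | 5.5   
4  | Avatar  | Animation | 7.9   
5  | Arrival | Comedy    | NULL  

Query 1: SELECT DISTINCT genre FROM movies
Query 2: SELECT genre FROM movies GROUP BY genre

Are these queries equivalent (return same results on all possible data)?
Yes, equivalent

Both queries return: [('Animation',), ('Comedy',)]

Reason: Both get unique genres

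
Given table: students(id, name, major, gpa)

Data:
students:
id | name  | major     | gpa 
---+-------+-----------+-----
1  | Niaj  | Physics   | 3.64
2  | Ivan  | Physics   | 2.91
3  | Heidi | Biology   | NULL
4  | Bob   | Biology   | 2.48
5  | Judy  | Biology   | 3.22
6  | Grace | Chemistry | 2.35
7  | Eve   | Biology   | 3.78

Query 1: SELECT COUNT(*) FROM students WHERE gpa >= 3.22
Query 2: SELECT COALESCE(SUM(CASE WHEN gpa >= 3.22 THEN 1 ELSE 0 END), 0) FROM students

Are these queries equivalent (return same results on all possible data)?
Yes, equivalent

Both queries return: [(3,)]

Reason: COUNT with WHERE vs conditional SUM (COALESCE handles empty-table NULL)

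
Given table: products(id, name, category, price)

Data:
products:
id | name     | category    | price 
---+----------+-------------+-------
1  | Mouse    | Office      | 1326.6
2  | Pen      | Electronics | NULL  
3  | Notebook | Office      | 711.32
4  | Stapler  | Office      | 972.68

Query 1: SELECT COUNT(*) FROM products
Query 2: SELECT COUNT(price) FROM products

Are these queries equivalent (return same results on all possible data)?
No, not equivalent

Query 1 returns: [(4,)]
Query 2 returns: [(3,)]

Reason: COUNT(*) includes NULLs, COUNT(column) excludes them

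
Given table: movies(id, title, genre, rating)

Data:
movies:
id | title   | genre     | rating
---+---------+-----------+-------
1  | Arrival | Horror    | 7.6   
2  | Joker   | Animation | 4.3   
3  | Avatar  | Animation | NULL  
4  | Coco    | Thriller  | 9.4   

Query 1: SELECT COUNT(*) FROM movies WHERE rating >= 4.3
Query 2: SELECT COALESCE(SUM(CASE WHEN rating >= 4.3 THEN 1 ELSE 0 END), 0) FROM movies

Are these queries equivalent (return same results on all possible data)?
Yes, equivalent

Both queries return: [(3,)]

Reason: COUNT with WHERE vs conditional SUM (COALESCE handles empty-table NULL)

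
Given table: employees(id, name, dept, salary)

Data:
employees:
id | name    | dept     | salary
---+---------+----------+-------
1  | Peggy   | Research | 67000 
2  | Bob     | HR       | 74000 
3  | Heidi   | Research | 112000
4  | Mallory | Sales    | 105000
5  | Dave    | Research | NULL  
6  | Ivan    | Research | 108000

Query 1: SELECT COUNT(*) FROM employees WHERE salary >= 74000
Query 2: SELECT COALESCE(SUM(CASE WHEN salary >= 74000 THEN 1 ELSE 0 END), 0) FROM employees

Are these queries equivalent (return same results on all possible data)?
Yes, equivalent

Both queries return: [(4,)]

Reason: COUNT with WHERE vs conditional SUM (COALESCE handles empty-table NULL)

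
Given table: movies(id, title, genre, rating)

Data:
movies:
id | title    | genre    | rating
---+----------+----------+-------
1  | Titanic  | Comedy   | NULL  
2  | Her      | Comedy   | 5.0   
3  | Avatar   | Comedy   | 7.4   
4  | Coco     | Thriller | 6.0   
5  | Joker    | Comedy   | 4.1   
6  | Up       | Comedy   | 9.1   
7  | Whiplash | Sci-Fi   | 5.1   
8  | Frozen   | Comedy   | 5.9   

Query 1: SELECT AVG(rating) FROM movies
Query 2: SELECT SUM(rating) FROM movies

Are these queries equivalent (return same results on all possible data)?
No, not equivalent

Query 1 returns: [(6.085714285714286,)]
Query 2 returns: [(42.6,)]

Reason: AVG vs SUM give different aggregate values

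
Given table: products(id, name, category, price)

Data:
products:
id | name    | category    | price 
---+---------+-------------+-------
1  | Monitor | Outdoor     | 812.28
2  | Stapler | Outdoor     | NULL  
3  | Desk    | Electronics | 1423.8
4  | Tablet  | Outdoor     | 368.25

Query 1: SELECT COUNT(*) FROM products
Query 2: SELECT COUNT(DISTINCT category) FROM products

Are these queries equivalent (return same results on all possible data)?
No, not equivalent

Query 1 returns: [(4,)]
Query 2 returns: [(2,)]

Reason: COUNT(*) counts rows, COUNT(DISTINCT category) counts unique categorys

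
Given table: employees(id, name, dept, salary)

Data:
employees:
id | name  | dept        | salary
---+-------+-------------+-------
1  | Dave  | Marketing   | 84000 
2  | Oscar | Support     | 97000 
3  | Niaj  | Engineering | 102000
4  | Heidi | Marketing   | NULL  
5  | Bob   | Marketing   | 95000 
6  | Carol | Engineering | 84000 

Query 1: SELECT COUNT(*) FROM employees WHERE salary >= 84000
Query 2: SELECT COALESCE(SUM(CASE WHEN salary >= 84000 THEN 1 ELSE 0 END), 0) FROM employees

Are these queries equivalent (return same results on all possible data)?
Yes, equivalent

Both queries return: [(5,)]

Reason: COUNT with WHERE vs conditional SUM (COALESCE handles empty-table NULL)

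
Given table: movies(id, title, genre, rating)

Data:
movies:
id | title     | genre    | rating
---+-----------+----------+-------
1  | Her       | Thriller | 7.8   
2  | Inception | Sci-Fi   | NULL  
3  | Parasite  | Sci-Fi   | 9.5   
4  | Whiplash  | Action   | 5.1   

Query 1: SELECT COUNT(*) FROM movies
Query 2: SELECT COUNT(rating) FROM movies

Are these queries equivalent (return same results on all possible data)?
No, not equivalent

Query 1 returns: [(4,)]
Query 2 returns: [(3,)]

Reason: COUNT(*) includes NULLs, COUNT(column) excludes them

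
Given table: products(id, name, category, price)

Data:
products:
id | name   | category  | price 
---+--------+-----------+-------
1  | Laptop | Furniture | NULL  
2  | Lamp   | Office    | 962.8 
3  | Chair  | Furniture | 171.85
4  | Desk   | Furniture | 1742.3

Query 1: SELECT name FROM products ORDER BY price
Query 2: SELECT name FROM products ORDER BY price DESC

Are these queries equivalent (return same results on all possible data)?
No, not equivalent

Query 1 returns: [('Laptop',), ('Chair',), ('Lamp',), ('Desk',)]
Query 2 returns: [('Desk',), ('Lamp',), ('Chair',), ('Laptop',)]

Reason: ASC vs DESC gives opposite ordering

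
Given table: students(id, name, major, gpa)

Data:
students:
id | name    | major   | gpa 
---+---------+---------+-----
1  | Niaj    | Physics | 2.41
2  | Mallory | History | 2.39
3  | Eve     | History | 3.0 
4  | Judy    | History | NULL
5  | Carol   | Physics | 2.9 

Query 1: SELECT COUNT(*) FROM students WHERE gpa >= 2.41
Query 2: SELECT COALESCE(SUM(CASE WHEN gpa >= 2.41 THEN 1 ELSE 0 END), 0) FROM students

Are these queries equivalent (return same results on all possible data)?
Yes, equivalent

Both queries return: [(3,)]

Reason: COUNT with WHERE vs conditional SUM (COALESCE handles empty-table NULL)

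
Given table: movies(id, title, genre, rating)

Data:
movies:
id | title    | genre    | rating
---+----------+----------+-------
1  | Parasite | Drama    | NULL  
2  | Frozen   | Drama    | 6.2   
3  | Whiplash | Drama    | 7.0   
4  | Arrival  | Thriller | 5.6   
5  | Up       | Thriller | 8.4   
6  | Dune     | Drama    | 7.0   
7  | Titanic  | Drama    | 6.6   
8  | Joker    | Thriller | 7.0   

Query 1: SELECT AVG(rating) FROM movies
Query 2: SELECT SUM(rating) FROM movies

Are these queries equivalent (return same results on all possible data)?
No, not equivalent

Query 1 returns: [(6.828571428571428,)]
Query 2 returns: [(47.8,)]

Reason: AVG vs SUM give different aggregate values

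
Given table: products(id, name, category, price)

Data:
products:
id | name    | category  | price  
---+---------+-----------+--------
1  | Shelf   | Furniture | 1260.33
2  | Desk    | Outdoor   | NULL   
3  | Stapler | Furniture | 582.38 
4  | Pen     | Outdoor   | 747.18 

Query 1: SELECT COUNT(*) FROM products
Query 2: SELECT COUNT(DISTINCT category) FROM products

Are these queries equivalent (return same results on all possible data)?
No, not equivalent

Query 1 returns: [(4,)]
Query 2 returns: [(2,)]

Reason: COUNT(*) counts rows, COUNT(DISTINCT category) counts unique categorys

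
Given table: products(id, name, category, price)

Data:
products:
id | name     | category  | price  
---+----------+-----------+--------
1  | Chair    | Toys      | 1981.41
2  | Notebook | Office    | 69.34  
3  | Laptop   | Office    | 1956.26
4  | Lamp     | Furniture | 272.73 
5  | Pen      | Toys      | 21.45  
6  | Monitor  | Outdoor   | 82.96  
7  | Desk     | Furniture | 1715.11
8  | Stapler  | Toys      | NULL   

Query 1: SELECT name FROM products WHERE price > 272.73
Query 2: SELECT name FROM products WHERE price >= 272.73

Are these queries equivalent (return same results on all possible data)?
No, not equivalent

Query 1 returns: [('Chair',), ('Laptop',), ('Desk',)]
Query 2 returns: [('Chair',), ('Laptop',), ('Lamp',), ('Desk',)]

Reason: > vs >= gives different results when price = 272.73 exists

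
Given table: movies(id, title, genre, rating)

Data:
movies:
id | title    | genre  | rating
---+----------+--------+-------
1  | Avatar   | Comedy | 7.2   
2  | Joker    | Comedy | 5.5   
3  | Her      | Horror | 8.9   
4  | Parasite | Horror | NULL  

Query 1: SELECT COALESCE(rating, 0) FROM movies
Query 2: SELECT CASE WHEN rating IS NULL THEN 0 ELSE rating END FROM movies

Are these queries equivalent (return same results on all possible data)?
Yes, equivalent

Both queries return: [(0,), (5.5,), (7.2,), (8.9,)]

Reason: COALESCE vs CASE for NULL handling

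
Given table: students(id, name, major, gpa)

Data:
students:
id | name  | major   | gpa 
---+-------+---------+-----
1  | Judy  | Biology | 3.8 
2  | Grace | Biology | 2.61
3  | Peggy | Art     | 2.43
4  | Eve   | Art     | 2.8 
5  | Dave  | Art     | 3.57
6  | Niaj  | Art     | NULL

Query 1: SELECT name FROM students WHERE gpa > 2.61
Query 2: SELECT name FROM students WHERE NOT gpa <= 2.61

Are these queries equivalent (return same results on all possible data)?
Yes, equivalent

Both queries return: [('Dave',), ('Eve',), ('Judy',)]

Reason: Both filter gpa > 2.61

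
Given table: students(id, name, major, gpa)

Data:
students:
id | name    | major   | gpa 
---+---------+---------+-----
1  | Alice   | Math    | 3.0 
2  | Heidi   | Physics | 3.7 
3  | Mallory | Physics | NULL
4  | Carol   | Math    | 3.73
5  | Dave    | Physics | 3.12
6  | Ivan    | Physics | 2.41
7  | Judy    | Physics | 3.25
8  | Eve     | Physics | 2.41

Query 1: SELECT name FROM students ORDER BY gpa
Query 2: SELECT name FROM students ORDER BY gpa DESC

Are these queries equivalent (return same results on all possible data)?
No, not equivalent

Query 1 returns: [('Mallory',), ('Ivan',), ('Eve',), ('Alice',), ('Dave',), ('Judy',), ('Heidi',), ('Carol',)]
Query 2 returns: [('Carol',), ('Heidi',), ('Judy',), ('Dave',), ('Alice',), ('Ivan',), ('Eve',), ('Mallory',)]

Reason: ASC vs DESC gives opposite ordering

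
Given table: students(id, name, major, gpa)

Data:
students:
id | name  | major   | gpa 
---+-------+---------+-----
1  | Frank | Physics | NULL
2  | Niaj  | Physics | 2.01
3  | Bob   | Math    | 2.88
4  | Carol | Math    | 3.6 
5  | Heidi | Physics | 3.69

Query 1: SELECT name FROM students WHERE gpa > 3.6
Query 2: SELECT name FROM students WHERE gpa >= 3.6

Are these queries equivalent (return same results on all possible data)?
No, not equivalent

Query 1 returns: [('Heidi',)]
Query 2 returns: [('Carol',), ('Heidi',)]

Reason: > vs >= gives different results when gpa = 3.6 exists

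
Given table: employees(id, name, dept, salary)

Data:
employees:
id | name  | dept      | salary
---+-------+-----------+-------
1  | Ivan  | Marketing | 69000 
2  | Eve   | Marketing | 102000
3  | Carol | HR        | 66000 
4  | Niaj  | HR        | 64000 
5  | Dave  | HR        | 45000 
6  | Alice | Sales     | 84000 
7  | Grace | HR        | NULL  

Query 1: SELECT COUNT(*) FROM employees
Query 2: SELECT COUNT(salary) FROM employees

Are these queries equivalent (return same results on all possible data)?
No, not equivalent

Query 1 returns: [(7,)]
Query 2 returns: [(6,)]

Reason: COUNT(*) includes NULLs, COUNT(column) excludes them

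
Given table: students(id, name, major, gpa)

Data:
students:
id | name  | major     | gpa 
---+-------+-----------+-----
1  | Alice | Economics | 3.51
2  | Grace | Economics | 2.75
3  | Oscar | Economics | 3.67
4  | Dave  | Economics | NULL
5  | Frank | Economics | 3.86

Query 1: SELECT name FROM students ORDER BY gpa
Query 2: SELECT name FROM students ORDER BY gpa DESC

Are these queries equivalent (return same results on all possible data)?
No, not equivalent

Query 1 returns: [('Dave',), ('Grace',), ('Alice',), ('Oscar',), ('Frank',)]
Query 2 returns: [('Frank',), ('Oscar',), ('Alice',), ('Grace',), ('Dave',)]

Reason: ASC vs DESC gives opposite ordering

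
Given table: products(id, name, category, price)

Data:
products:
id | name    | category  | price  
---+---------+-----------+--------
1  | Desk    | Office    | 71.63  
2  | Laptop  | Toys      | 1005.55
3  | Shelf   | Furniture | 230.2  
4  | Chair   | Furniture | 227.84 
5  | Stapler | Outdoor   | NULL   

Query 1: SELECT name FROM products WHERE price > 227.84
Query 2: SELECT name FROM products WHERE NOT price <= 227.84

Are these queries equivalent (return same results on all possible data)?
Yes, equivalent

Both queries return: [('Laptop',), ('Shelf',)]

Reason: Both filter price > 227.84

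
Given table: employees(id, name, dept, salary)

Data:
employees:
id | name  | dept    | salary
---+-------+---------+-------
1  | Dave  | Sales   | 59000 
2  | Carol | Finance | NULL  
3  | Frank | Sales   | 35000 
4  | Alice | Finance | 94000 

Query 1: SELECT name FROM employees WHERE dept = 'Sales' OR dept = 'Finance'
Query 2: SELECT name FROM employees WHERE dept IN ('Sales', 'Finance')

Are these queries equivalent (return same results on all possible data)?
Yes, equivalent

Both queries return: [('Alice',), ('Carol',), ('Dave',), ('Frank',)]

Reason: OR vs IN are equivalent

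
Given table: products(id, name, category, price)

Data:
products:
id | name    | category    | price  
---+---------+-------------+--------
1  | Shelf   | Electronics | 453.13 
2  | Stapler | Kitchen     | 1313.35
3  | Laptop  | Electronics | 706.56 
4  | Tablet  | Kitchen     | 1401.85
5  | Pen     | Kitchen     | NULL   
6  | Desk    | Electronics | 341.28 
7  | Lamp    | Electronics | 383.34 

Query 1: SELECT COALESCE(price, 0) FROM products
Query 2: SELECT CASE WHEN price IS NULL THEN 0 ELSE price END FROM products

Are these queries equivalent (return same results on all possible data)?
Yes, equivalent

Both queries return: [(0,), (341.28,), (383.34,), (453.13,), (706.56,), (1313.35,), (1401.85,)]

Reason: COALESCE vs CASE for NULL handling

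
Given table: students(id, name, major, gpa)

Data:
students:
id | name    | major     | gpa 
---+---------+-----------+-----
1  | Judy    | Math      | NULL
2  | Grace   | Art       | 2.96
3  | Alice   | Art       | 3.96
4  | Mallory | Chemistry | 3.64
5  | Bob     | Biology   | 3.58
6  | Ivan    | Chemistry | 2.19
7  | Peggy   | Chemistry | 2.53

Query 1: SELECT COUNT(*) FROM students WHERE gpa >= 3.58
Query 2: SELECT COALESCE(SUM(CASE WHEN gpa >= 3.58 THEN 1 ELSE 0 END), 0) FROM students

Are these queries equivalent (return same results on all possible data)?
Yes, equivalent

Both queries return: [(3,)]

Reason: COUNT with WHERE vs conditional SUM (COALESCE handles empty-table NULL)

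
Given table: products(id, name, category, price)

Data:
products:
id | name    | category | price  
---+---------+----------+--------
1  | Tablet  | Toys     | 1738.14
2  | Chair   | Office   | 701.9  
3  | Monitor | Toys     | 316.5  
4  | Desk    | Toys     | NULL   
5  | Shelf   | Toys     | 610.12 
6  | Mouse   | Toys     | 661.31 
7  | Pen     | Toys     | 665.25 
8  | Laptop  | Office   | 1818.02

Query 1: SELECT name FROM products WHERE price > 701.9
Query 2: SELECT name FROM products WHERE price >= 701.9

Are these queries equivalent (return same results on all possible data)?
No, not equivalent

Query 1 returns: [('Tablet',), ('Laptop',)]
Query 2 returns: [('Tablet',), ('Chair',), ('Laptop',)]

Reason: > vs >= gives different results when price = 701.9 exists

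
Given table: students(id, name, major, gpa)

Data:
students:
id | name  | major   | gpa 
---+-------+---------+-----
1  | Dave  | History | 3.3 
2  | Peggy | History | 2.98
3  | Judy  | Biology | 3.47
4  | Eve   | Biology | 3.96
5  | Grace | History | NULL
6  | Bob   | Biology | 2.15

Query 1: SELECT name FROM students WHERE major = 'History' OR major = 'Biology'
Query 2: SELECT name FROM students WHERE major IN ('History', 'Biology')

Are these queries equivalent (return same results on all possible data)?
Yes, equivalent

Both queries return: [('Bob',), ('Dave',), ('Eve',), ('Grace',), ('Judy',), ('Peggy',)]

Reason: OR vs IN are equivalent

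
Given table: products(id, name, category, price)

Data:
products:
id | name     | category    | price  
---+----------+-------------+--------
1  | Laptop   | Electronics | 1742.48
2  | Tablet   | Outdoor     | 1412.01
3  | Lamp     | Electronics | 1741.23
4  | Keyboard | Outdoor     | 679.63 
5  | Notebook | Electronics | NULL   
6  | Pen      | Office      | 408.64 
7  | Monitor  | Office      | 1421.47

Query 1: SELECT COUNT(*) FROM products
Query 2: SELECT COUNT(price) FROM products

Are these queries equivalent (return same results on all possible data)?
No, not equivalent

Query 1 returns: [(7,)]
Query 2 returns: [(6,)]

Reason: COUNT(*) includes NULLs, COUNT(column) excludes them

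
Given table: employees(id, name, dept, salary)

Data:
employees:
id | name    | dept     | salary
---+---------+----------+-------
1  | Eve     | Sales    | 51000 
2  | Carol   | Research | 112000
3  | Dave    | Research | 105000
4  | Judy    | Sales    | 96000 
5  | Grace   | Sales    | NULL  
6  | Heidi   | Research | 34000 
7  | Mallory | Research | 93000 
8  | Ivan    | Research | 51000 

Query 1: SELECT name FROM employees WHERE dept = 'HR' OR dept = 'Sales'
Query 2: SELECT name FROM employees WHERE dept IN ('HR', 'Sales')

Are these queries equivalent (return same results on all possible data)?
Yes, equivalent

Both queries return: [('Eve',), ('Grace',), ('Judy',)]

Reason: OR vs IN are equivalent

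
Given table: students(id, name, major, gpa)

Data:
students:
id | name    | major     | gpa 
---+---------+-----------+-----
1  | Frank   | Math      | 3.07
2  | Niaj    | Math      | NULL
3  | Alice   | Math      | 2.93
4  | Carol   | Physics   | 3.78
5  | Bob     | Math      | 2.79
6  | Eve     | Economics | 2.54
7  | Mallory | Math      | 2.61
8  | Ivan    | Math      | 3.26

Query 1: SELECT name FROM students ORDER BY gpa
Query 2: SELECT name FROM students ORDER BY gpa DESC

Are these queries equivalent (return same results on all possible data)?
No, not equivalent

Query 1 returns: [('Niaj',), ('Eve',), ('Mallory',), ('Bob',), ('Alice',), ('Frank',), ('Ivan',), ('Carol',)]
Query 2 returns: [('Carol',), ('Ivan',), ('Frank',), ('Alice',), ('Bob',), ('Mallory',), ('Eve',), ('Niaj',)]

Reason: ASC vs DESC gives opposite ordering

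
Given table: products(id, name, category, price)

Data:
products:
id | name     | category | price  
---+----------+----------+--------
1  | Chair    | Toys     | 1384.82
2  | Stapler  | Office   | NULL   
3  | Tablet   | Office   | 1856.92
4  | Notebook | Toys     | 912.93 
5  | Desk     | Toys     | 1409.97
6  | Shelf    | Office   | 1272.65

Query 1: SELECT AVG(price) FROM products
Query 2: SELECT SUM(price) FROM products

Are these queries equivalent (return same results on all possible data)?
No, not equivalent

Query 1 returns: [(1367.458,)]
Query 2 returns: [(6837.29,)]

Reason: AVG vs SUM give different aggregate values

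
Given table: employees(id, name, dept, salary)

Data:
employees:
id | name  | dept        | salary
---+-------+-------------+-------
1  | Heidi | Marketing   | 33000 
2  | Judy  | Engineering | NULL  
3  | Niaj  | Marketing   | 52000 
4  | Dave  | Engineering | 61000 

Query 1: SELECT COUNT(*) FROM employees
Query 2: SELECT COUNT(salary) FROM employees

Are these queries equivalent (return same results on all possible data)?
No, not equivalent

Query 1 returns: [(4,)]
Query 2 returns: [(3,)]

Reason: COUNT(*) includes NULLs, COUNT(column) excludes them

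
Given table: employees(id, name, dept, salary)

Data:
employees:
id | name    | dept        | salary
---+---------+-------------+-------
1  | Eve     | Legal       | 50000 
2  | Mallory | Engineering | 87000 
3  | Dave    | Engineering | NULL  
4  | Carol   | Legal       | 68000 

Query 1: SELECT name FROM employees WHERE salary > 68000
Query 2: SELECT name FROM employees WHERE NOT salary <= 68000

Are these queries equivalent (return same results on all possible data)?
Yes, equivalent

Both queries return: [('Mallory',)]

Reason: Both filter salary > 68000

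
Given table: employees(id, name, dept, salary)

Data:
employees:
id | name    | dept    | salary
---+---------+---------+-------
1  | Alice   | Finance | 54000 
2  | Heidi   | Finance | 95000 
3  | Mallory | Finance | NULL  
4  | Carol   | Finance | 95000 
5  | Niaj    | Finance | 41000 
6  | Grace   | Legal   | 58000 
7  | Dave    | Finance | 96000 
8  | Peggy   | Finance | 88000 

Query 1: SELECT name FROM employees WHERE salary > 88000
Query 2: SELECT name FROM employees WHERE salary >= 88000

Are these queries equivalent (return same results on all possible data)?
No, not equivalent

Query 1 returns: [('Heidi',), ('Carol',), ('Dave',)]
Query 2 returns: [('Heidi',), ('Carol',), ('Dave',), ('Peggy',)]

Reason: > vs >= gives different results when salary = 88000 exists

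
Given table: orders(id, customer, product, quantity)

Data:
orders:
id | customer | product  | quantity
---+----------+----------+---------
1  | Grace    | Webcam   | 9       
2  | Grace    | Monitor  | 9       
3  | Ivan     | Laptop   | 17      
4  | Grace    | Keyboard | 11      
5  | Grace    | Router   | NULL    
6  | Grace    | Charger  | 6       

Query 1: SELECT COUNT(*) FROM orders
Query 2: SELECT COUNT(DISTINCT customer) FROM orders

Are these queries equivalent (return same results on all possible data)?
No, not equivalent

Query 1 returns: [(6,)]
Query 2 returns: [(2,)]

Reason: COUNT(*) counts rows, COUNT(DISTINCT customer) counts unique customers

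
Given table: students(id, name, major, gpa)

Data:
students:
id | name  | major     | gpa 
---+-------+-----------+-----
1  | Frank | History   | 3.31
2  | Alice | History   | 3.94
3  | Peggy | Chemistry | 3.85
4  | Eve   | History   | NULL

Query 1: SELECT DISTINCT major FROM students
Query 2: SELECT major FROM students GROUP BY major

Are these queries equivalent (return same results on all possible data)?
Yes, equivalent

Both queries return: [('Chemistry',), ('History',)]

Reason: Both get unique majors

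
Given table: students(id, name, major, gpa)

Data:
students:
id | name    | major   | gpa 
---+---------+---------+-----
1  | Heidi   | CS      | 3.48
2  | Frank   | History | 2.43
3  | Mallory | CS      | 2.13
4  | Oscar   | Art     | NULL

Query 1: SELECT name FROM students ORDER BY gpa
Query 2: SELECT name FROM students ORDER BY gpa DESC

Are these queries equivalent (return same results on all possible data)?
No, not equivalent

Query 1 returns: [('Oscar',), ('Mallory',), ('Frank',), ('Heidi',)]
Query 2 returns: [('Heidi',), ('Frank',), ('Mallory',), ('Oscar',)]

Reason: ASC vs DESC gives opposite ordering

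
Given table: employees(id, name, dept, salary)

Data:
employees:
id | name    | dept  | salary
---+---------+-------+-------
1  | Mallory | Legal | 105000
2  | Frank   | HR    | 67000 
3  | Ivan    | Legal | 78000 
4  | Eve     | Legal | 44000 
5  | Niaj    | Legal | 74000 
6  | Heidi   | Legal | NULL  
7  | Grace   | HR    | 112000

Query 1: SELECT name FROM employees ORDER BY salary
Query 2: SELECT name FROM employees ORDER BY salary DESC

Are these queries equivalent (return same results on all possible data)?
No, not equivalent

Query 1 returns: [('Heidi',), ('Eve',), ('Frank',), ('Niaj',), ('Ivan',), ('Mallory',), ('Grace',)]
Query 2 returns: [('Grace',), ('Mallory',), ('Ivan',), ('Niaj',), ('Frank',), ('Eve',), ('Heidi',)]

Reason: ASC vs DESC gives opposite ordering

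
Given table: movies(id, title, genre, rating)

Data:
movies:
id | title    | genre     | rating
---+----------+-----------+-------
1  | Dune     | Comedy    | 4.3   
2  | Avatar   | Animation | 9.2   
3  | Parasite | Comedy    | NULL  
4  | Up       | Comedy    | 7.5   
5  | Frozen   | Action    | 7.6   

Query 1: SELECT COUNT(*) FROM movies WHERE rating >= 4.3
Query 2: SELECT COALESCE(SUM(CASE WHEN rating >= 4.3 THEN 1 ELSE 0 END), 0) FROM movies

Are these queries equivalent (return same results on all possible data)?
Yes, equivalent

Both queries return: [(4,)]

Reason: COUNT with WHERE vs conditional SUM (COALESCE handles empty-table NULL)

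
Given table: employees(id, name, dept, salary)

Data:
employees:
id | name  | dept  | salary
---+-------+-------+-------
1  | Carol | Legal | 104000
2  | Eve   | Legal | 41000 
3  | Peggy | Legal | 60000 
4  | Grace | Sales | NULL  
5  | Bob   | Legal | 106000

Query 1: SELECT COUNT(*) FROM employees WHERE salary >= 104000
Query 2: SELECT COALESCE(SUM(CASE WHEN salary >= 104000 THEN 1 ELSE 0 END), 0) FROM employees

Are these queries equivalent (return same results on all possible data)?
Yes, equivalent

Both queries return: [(2,)]

Reason: COUNT with WHERE vs conditional SUM (COALESCE handles empty-table NULL)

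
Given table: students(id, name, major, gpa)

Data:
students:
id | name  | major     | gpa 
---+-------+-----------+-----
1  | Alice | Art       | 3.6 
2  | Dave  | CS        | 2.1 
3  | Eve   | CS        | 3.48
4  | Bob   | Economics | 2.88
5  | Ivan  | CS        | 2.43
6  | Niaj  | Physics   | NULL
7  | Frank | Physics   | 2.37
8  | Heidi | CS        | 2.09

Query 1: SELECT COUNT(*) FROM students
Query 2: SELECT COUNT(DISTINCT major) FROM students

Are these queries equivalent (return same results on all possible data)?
No, not equivalent

Query 1 returns: [(8,)]
Query 2 returns: [(4,)]

Reason: COUNT(*) counts rows, COUNT(DISTINCT major) counts unique majors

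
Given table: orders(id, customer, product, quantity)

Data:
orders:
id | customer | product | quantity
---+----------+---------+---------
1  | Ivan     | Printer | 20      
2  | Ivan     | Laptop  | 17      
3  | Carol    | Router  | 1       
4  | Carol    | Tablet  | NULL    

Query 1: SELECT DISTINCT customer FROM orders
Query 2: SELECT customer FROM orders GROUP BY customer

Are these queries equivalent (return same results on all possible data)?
Yes, equivalent

Both queries return: [('Carol',), ('Ivan',)]

Reason: Both get unique customers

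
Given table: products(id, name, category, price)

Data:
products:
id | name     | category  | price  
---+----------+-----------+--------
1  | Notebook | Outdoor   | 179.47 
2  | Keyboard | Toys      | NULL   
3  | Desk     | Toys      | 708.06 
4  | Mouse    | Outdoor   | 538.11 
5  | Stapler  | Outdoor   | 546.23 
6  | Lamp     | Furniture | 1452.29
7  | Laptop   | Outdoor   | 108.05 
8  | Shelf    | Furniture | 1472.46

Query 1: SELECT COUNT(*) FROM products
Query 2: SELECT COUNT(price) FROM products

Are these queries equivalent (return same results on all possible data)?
No, not equivalent

Query 1 returns: [(8,)]
Query 2 returns: [(7,)]

Reason: COUNT(*) includes NULLs, COUNT(column) excludes them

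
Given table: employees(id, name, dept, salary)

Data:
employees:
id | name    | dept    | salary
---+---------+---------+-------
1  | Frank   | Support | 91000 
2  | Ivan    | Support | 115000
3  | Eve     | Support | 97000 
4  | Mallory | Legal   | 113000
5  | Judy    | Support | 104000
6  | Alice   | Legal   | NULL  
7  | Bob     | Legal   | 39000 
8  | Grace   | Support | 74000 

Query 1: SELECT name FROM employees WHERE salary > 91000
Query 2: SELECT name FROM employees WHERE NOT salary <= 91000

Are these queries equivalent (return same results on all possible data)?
Yes, equivalent

Both queries return: [('Eve',), ('Ivan',), ('Judy',), ('Mallory',)]

Reason: Both filter salary > 91000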